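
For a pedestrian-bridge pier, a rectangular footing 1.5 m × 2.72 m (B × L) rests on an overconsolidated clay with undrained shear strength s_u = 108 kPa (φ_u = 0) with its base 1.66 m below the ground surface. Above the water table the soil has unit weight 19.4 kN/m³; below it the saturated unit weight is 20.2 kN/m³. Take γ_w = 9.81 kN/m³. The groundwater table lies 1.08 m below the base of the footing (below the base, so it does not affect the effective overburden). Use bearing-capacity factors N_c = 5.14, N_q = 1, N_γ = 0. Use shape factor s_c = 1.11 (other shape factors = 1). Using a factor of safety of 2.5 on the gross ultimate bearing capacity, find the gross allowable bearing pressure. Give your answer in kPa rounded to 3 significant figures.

Overburden at base level: q = 19.4 × 1.66 = 32.204 kPa.
Cohesion term c·N_c·s_c = 108 × 5.14 × 1.11 = 616.18 kPa; surcharge term q·N_q = 32.204 × 1 = 32.204 kPa.
q_ult = 616.18 + 32.204 = 648.39 kPa.
q_all = 648.39 / 2.5 = 259.35 kPa.

q_all ≈ 259 kPa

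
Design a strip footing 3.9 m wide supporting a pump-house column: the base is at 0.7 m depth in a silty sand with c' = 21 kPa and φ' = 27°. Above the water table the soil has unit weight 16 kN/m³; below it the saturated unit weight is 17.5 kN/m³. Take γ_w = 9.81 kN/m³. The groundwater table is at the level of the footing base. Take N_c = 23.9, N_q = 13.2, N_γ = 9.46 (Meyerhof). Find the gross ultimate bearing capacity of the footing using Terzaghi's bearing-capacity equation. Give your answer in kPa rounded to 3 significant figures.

q_ult ≈ 792 kPa

Overburden at base level: q = 16 × 0.7 = 11.2 kPa.
Below the base the soil is submerged, so the ½γBN_γ term uses γ' = 17.5 − 9.81 = 7.69 kN/m³.
Cohesion term c·N_c = 21 × 23.9 = 501.9 kPa; surcharge term q·N_q = 11.2 × 13.2 = 147.84 kPa; self-weight term 0.5·γ·B·N_γ = 0.5 × 7.69 × 3.9 × 9.46 = 141.86 kPa.
q_ult = 501.9 + 147.84 + 141.86 = 791.6 kPa.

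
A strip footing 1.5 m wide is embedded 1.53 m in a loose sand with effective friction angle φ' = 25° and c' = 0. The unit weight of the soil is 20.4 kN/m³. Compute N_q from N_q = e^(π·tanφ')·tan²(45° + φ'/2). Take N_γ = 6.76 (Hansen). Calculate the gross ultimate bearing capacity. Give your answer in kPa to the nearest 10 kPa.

tan25° = 0.4663, so N_q = e^(π×0.4663)·tan²(57.5°) = 4.327 × 2.464 = 10.66.
q = γ·D_f = 20.4 × 1.53 = 31.212 kPa.
q·N_q = 31.212 × 10.662 = 332.79 kPa
0.5·γ·B·N_γ = 0.5 × 20.4 × 1.5 × 6.76 = 103.43 kPa
q_ult = 332.79 + 103.43 = 436.21 kPa.

q_ult ≈ 440 kPa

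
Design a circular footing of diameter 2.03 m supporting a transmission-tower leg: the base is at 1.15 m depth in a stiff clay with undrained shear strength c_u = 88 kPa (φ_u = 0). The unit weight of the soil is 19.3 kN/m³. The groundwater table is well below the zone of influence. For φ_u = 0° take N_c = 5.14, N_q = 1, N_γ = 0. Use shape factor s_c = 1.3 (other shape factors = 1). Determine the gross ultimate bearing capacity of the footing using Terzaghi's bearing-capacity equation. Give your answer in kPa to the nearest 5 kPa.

q_ult ≈ 610 kPa

Effective surcharge at the founding depth q = γ·D_f = 19.3 × 1.15 = 22.195 kPa.
q_ult = c·N_c·s_c + q·N_q
     = 88 × 5.14 × 1.3 + 22.195 × 1
     = 588.02 + 22.195 = 610.21 kPa.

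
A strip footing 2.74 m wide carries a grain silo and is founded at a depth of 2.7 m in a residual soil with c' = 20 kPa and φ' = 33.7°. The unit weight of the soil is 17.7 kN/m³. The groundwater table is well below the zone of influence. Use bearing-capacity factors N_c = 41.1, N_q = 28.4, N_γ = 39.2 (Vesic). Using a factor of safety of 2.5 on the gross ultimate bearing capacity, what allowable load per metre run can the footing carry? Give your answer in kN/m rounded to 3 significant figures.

Effective surcharge at the founding depth q = γ·D_f = 17.7 × 2.7 = 47.79 kPa.
q_ult = c·N_c + q·N_q + 0.5·γ·B·N_γ
     = 20 × 41.1 + 47.79 × 28.4 + 0.5 × 17.7 × 2.74 × 39.2
     = 822 + 1357.2 + 950.56 = 3129.8 kPa.
Gross allowable pressure q_all = 3129.8 / 2.5 = 1251.9 kPa.
Allowable wall load = q_all × B = 1251.9 × 2.74 = 3430.3 kN per metre run.

≈ 3430 kN/m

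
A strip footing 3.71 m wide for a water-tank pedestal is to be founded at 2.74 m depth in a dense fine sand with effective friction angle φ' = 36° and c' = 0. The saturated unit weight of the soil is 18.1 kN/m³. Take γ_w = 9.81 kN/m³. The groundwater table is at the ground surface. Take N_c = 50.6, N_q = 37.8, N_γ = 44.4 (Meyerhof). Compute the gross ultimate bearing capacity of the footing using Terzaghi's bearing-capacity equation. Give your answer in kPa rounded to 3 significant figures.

q_ult ≈ 1540 kPa

Water table at ground surface, so effective unit weight γ' = 18.1 − 9.81 = 8.29 kN/m³ is used throughout; overburden q = 8.29 × 2.74 = 22.715 kPa; the same γ' applies in the ½γBN_γ term.
Surcharge term q·N_q = 22.715 × 37.8 = 858.61 kPa; self-weight term 0.5·γ·B·N_γ = 0.5 × 8.29 × 3.71 × 44.4 = 682.78 kPa.
q_ult = 858.61 + 682.78 = 1541.4 kPa.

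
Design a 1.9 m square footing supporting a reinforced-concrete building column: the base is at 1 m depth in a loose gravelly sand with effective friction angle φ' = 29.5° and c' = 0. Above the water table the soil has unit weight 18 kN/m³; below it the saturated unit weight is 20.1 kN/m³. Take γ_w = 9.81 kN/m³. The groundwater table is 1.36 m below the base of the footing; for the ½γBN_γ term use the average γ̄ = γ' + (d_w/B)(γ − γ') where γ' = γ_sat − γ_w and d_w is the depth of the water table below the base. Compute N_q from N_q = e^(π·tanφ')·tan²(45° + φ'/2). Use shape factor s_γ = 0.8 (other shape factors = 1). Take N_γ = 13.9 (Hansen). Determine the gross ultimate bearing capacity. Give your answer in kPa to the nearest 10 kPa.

q_ult ≈ 480 kPa

tan29.5° = 0.5658, so N_q = e^(π×0.5658)·tan²(59.75°) = 5.915 × 2.94 = 17.39.
Overburden at base level: q = 18 × 1 = 18 kPa.
The water table is 1.36 m below the base (< B = 1.9 m), so the ½γBN_γ term uses γ̄ = γ' + (d_w/B)(γ − γ') = 10.29 + (1.36/1.9)(18 − 10.29) = 15.809 kN/m³.
Surcharge term q·N_q = 18 × 17.391 = 313.03 kPa; self-weight term 0.5·γ·B·N_γ·s_γ = 0.5 × 15.809 × 1.9 × 13.9 × 0.8 = 167 kPa.
q_ult = 313.03 + 167 = 480.04 kPa.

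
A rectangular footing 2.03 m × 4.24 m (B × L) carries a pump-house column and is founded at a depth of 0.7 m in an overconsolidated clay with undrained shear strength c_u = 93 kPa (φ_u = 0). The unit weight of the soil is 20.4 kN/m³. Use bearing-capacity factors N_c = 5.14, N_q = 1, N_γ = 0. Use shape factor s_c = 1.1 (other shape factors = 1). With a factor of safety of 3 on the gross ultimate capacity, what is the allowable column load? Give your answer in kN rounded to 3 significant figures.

P_all ≈ 1550 kN

q = γ·D_f = 20.4 × 0.7 = 14.28 kPa.
c·N_c·s_c = 93 × 5.14 × 1.1 = 525.82 kPa
q·N_q = 14.28 × 1 = 14.28 kPa
q_ult = 525.82 + 14.28 = 540.1 kPa.
Gross allowable pressure q_all = 540.1 / 3 = 180.03 kPa.
Footing area = 8.6072 m², so allowable column load = 180.03 × 8.6072 = 1549.6 kN.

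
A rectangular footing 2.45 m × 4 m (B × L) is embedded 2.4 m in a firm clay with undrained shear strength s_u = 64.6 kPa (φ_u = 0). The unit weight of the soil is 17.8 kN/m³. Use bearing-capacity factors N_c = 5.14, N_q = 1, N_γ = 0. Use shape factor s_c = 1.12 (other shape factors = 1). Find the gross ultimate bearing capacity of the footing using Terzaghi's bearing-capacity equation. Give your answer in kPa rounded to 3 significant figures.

q = γ·D_f = 17.8 × 2.4 = 42.72 kPa.
c·N_c·s_c = 64.6 × 5.14 × 1.12 = 371.89 kPa
q·N_q = 42.72 × 1 = 42.72 kPa
q_ult = 371.89 + 42.72 = 414.61 kPa.

q_ult ≈ 415 kPa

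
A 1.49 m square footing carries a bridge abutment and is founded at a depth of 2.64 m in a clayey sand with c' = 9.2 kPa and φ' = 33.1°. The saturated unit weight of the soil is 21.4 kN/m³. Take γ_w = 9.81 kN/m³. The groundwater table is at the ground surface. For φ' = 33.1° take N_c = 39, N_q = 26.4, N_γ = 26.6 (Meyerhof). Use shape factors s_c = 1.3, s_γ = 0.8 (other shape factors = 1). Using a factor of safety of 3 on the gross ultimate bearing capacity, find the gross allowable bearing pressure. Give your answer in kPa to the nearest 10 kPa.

γ' = 21.4 − 9.81 = 11.59 kN/m³ (submerged throughout). q = 11.59 × 2.64 = 30.598 kPa; the same γ' applies in the ½γBN_γ term.
c·N_c·s_c = 9.2 × 39 × 1.3 = 466.44 kPa
q·N_q = 30.598 × 26.4 = 807.78 kPa
0.5·γ·B·N_γ·s_γ = 0.5 × 11.59 × 1.49 × 26.6 × 0.8 = 183.74 kPa
q_ult = 466.44 + 807.78 + 183.74 = 1458 kPa.
q_all = 1458 / 3 = 485.99 kPa.

q_all ≈ 490 kPa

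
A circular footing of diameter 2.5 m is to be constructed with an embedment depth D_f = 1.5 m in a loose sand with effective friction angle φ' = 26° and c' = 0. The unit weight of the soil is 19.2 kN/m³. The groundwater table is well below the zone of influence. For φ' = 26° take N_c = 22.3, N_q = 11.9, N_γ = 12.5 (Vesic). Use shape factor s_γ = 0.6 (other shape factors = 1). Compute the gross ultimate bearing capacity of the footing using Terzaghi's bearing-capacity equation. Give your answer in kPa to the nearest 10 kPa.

q_ult ≈ 520 kPa

q = γ·D_f = 19.2 × 1.5 = 28.8 kPa.
q·N_q = 28.8 × 11.9 = 342.72 kPa
0.5·γ·B·N_γ·s_γ = 0.5 × 19.2 × 2.5 × 12.5 × 0.6 = 180 kPa
q_ult = 342.72 + 180 = 522.72 kPa.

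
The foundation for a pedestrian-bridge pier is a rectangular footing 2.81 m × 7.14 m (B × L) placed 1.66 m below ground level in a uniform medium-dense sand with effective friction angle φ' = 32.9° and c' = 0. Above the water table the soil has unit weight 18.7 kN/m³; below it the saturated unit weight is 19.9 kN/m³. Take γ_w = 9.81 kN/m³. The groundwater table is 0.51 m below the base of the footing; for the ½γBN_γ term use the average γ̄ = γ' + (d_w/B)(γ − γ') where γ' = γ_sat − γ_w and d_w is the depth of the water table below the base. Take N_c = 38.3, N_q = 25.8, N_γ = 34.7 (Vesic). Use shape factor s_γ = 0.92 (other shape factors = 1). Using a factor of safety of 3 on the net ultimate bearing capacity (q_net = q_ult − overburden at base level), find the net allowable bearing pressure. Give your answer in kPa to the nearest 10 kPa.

q_all(net) ≈ 430 kPa

q = γ·D_f = 18.7 × 1.66 = 31.042 kPa.
γ' = 10.09 kN/m³; averaging over the depth B below the base, γ̄ = γ' + (d_w/B)(γ − γ') = 11.653 kN/m³.
q·N_q = 31.042 × 25.8 = 800.88 kPa
0.5·γ·B·N_γ·s_γ = 0.5 × 11.653 × 2.81 × 34.7 × 0.92 = 522.66 kPa
q_ult = 800.88 + 522.66 = 1323.5 kPa.
q_net = 1323.5 − 31.042 = 1292.5 kPa.
q_all(net) = 1292.5 / 3 = 430.83 kPa.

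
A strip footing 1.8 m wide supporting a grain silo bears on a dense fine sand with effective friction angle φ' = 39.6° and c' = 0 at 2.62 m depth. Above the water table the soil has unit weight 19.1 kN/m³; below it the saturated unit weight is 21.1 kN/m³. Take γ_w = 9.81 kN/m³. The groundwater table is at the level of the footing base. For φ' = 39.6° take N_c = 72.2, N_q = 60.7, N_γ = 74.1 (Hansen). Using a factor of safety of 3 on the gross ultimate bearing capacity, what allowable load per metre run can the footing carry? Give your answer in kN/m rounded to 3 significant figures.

≈ 2270 kN/m

Overburden at base level: q = 19.1 × 2.62 = 50.042 kPa.
Below the base the soil is submerged, so the ½γBN_γ term uses γ' = 21.1 − 9.81 = 11.29 kN/m³.
Surcharge term q·N_q = 50.042 × 60.7 = 3037.5 kPa; self-weight term 0.5·γ·B·N_γ = 0.5 × 11.29 × 1.8 × 74.1 = 752.93 kPa.
q_ult = 3037.5 + 752.93 = 3790.5 kPa.
Gross allowable pressure q_all = 3790.5 / 3 = 1263.5 kPa.
Allowable wall load = q_all × B = 1263.5 × 1.8 = 2274.3 kN per metre run.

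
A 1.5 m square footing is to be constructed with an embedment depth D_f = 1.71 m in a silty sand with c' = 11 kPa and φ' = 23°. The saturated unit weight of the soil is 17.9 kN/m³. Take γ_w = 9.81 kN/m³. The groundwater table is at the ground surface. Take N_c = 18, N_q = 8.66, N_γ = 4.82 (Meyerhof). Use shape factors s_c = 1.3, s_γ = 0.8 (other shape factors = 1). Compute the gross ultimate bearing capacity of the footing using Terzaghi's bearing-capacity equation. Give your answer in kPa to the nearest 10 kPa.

With the water table at the surface the whole profile is submerged: γ' = 17.9 − 9.81 = 8.09 kN/m³, so q = γ'·D_f = 13.834 kPa; the same γ' applies in the ½γBN_γ term.
q_ult = c·N_c·s_c + q·N_q + 0.5·γ·B·N_γ·s_γ
     = 11 × 18 × 1.3 + 13.834 × 8.66 + 0.5 × 8.09 × 1.5 × 4.82 × 0.8
     = 257.4 + 119.8 + 23.396 = 400.6 kPa.

q_ult ≈ 400 kPa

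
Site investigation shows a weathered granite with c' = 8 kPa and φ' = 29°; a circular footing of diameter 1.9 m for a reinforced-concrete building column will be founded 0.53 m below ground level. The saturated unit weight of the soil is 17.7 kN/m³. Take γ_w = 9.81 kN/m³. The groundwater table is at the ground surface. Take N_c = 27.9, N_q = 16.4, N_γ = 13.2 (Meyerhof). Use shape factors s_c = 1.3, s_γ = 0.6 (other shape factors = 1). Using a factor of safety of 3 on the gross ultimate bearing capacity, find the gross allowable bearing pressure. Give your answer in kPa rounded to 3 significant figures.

Water table at ground surface, so effective unit weight γ' = 17.7 − 9.81 = 7.89 kN/m³ is used throughout; overburden q = 7.89 × 0.53 = 4.1817 kPa; the same γ' applies in the ½γBN_γ term.
Cohesion term c·N_c·s_c = 8 × 27.9 × 1.3 = 290.16 kPa; surcharge term q·N_q = 4.1817 × 16.4 = 68.58 kPa; self-weight term 0.5·γ·B·N_γ·s_γ = 0.5 × 7.89 × 1.9 × 13.2 × 0.6 = 59.364 kPa.
q_ult = 290.16 + 68.58 + 59.364 = 418.1 kPa.
q_all = 418.1 / 3 = 139.37 kPa.

q_all ≈ 139 kPa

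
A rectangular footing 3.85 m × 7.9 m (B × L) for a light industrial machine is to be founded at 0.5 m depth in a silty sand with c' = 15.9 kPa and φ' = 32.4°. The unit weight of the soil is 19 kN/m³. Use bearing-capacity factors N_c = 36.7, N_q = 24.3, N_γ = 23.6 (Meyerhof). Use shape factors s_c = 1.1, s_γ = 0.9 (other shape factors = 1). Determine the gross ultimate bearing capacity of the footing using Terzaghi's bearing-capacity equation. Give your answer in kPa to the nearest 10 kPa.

q = γ·D_f = 19 × 0.5 = 9.5 kPa.
c·N_c·s_c = 15.9 × 36.7 × 1.1 = 641.88 kPa
q·N_q = 9.5 × 24.3 = 230.85 kPa
0.5·γ·B·N_γ·s_γ = 0.5 × 19 × 3.85 × 23.6 × 0.9 = 776.85 kPa
q_ult = 641.88 + 230.85 + 776.85 = 1649.6 kPa.

q_ult ≈ 1650 kPa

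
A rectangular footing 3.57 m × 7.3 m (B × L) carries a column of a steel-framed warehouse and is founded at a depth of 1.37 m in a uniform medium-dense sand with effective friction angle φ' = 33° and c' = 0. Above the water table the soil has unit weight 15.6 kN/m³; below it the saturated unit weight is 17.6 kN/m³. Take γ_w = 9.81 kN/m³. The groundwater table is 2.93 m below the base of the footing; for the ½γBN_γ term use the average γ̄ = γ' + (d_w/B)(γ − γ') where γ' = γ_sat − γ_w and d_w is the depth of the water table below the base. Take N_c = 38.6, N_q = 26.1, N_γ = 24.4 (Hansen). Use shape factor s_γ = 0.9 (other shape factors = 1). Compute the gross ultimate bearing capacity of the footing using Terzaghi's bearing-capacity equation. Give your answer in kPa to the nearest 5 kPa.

q_ult ≈ 1115 kPa

q = γ·D_f = 15.6 × 1.37 = 21.372 kPa.
γ' = 7.79 kN/m³; averaging over the depth B below the base, γ̄ = γ' + (d_w/B)(γ − γ') = 14.2 kN/m³.
q·N_q = 21.372 × 26.1 = 557.81 kPa
0.5·γ·B·N_γ·s_γ = 0.5 × 14.2 × 3.57 × 24.4 × 0.9 = 556.62 kPa
q_ult = 557.81 + 556.62 = 1114.4 kPa.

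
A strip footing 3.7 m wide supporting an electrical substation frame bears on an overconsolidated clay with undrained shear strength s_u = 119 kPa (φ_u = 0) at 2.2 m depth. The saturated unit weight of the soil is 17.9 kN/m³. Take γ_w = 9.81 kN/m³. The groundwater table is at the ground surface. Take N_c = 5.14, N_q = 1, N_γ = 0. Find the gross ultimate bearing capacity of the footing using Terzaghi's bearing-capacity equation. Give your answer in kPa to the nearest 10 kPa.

γ' = 17.9 − 9.81 = 8.09 kN/m³ (submerged throughout). q = 8.09 × 2.2 = 17.798 kPa.
c·N_c = 119 × 5.14 = 611.66 kPa
q·N_q = 17.798 × 1 = 17.798 kPa
q_ult = 611.66 + 17.798 = 629.46 kPa.

q_ult ≈ 630 kPa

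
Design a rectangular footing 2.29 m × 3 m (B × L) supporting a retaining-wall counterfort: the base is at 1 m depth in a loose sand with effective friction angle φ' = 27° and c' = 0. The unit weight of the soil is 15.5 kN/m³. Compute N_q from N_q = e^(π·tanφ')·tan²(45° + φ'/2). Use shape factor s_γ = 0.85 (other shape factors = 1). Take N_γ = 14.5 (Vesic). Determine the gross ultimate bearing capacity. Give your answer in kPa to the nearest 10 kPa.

tan27° = 0.5095, so N_q = e^(π×0.5095)·tan²(58.5°) = 4.957 × 2.663 = 13.2.
q = γ·D_f = 15.5 × 1 = 15.5 kPa.
q·N_q = 15.5 × 13.199 = 204.59 kPa
0.5·γ·B·N_γ·s_γ = 0.5 × 15.5 × 2.29 × 14.5 × 0.85 = 218.74 kPa
q_ult = 204.59 + 218.74 = 423.32 kPa.

q_ult ≈ 420 kPa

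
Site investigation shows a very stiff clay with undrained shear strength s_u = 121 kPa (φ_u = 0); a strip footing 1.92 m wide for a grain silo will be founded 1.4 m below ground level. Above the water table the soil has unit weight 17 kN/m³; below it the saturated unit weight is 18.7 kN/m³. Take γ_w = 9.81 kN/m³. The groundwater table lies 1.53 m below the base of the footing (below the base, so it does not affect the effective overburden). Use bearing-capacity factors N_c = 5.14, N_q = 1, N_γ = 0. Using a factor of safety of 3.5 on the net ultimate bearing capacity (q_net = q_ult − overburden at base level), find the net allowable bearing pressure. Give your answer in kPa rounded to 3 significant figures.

q_all(net) ≈ 178 kPa

q = γ·D_f = 17 × 1.4 = 23.8 kPa.
c·N_c = 121 × 5.14 = 621.94 kPa
q·N_q = 23.8 × 1 = 23.8 kPa
q_ult = 621.94 + 23.8 = 645.74 kPa.
q_net = 645.74 − 23.8 = 621.94 kPa.
q_all(net) = 621.94 / 3.5 = 177.7 kPa.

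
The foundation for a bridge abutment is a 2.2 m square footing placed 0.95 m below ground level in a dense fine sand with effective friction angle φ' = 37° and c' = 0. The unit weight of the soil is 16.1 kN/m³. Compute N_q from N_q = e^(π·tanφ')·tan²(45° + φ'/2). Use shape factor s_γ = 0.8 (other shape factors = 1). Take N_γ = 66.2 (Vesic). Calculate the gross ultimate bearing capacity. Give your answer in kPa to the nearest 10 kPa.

tan37° = 0.7536, so N_q = e^(π×0.7536)·tan²(63.5°) = 10.669 × 4.023 = 42.92.
Effective surcharge at the founding depth q = γ·D_f = 16.1 × 0.95 = 15.295 kPa.
q_ult = q·N_q + 0.5·γ·B·N_γ·s_γ
     = 15.295 × 42.92 + 0.5 × 16.1 × 2.2 × 66.2 × 0.8
     = 656.46 + 937.92 = 1594.4 kPa.

q_ult ≈ 1590 kPa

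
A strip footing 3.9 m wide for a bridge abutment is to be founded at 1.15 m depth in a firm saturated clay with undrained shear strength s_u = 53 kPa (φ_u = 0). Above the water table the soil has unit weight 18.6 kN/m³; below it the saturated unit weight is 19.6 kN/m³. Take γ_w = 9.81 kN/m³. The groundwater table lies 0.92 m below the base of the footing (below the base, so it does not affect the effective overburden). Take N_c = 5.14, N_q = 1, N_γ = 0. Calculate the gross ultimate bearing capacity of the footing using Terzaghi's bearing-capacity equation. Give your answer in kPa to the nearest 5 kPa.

Effective surcharge at the founding depth q = γ·D_f = 18.6 × 1.15 = 21.39 kPa.
q_ult = c·N_c + q·N_q
     = 53 × 5.14 + 21.39 × 1
     = 272.42 + 21.39 = 293.81 kPa.

q_ult ≈ 295 kPa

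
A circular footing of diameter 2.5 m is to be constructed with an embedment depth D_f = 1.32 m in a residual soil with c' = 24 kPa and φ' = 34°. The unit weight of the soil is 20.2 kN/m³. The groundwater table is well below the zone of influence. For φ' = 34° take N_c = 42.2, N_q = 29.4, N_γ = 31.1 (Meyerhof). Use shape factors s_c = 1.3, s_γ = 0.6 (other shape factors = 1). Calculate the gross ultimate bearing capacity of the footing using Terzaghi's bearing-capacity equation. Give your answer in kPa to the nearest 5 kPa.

q_ult ≈ 2570 kPa

Overburden at base level: q = 20.2 × 1.32 = 26.664 kPa.
Cohesion term c·N_c·s_c = 24 × 42.2 × 1.3 = 1316.6 kPa; surcharge term q·N_q = 26.664 × 29.4 = 783.92 kPa; self-weight term 0.5·γ·B·N_γ·s_γ = 0.5 × 20.2 × 2.5 × 31.1 × 0.6 = 471.17 kPa.
q_ult = 1316.6 + 783.92 + 471.17 = 2571.7 kPa.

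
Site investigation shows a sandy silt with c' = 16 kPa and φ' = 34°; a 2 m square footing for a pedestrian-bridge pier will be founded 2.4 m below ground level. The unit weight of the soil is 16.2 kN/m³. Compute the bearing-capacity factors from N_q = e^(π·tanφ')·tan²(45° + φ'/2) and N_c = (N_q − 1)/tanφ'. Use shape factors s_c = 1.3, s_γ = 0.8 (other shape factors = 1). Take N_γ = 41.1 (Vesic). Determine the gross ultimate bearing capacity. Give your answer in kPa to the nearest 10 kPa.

q_ult ≈ 2550 kPa

tan34° = 0.6745, so N_q = e^(π×0.6745)·tan²(62°) = 8.323 × 3.537 = 29.44.
N_c = (29.44 − 1)/tan34° = 42.16.
q = γ·D_f = 16.2 × 2.4 = 38.88 kPa.
c·N_c·s_c = 16 × 42.164 × 1.3 = 877.01 kPa
q·N_q = 38.88 × 29.44 = 1144.6 kPa
0.5·γ·B·N_γ·s_γ = 0.5 × 16.2 × 2 × 41.1 × 0.8 = 532.66 kPa
q_ult = 877.01 + 1144.6 + 532.66 = 2554.3 kPa.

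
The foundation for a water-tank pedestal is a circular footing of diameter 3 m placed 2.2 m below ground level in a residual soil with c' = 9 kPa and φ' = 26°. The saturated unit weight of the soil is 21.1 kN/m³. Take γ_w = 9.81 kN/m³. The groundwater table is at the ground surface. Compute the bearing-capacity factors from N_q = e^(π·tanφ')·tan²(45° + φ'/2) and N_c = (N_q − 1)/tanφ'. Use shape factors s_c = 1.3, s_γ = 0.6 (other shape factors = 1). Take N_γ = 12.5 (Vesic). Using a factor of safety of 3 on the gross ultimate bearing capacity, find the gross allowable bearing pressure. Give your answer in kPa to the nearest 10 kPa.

N_q = e^(π·tan26°)·tan²(58°) = 11.85; N_c = (N_q − 1)/tanφ' = 22.25.
With the water table at the surface the whole profile is submerged: γ' = 21.1 − 9.81 = 11.29 kN/m³, so q = γ'·D_f = 24.838 kPa; the same γ' applies in the ½γBN_γ term.
q_ult = c·N_c·s_c + q·N_q + 0.5·γ·B·N_γ·s_γ
     = 9 × 22.254 × 1.3 + 24.838 × 11.854 + 0.5 × 11.29 × 3 × 12.5 × 0.6
     = 260.38 + 294.43 + 127.01 = 681.82 kPa.
q_all = 681.82 / 3 = 227.27 kPa.

q_all ≈ 230 kPa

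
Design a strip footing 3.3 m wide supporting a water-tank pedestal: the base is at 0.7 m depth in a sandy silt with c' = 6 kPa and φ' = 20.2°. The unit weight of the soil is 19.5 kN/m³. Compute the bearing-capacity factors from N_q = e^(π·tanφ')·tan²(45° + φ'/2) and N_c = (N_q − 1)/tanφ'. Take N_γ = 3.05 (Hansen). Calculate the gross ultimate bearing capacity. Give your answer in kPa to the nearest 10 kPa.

q_ult ≈ 280 kPa

tan20.2° = 0.3679, so N_q = e^(π×0.3679)·tan²(55.1°) = 3.177 × 2.055 = 6.53.
N_c = (6.53 − 1)/tan20.2° = 15.02.
Overburden at base level: q = 19.5 × 0.7 = 13.65 kPa.
Cohesion term c·N_c = 6 × 15.024 = 90.145 kPa; surcharge term q·N_q = 13.65 × 6.5278 = 89.105 kPa; self-weight term 0.5·γ·B·N_γ = 0.5 × 19.5 × 3.3 × 3.05 = 98.134 kPa.
q_ult = 90.145 + 89.105 + 98.134 = 277.38 kPa.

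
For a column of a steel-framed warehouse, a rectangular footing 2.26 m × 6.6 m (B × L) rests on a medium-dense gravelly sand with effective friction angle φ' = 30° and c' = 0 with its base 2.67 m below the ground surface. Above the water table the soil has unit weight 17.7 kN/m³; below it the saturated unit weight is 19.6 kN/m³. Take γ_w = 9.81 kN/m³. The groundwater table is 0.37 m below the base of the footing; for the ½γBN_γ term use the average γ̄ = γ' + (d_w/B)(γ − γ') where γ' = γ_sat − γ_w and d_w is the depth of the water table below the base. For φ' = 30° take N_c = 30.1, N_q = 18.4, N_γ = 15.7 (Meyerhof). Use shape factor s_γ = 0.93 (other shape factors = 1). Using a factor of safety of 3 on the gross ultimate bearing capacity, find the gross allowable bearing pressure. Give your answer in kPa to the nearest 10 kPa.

Overburden at base level: q = 17.7 × 2.67 = 47.259 kPa.
The water table is 0.37 m below the base (< B = 2.26 m), so the ½γBN_γ term uses γ̄ = γ' + (d_w/B)(γ − γ') = 9.79 + (0.37/2.26)(17.7 − 9.79) = 11.085 kN/m³.
Surcharge term q·N_q = 47.259 × 18.4 = 869.57 kPa; self-weight term 0.5·γ·B·N_γ·s_γ = 0.5 × 11.085 × 2.26 × 15.7 × 0.93 = 182.89 kPa.
q_ult = 869.57 + 182.89 = 1052.5 kPa.
q_all = 1052.5 / 3 = 350.82 kPa.

q_all ≈ 350 kPa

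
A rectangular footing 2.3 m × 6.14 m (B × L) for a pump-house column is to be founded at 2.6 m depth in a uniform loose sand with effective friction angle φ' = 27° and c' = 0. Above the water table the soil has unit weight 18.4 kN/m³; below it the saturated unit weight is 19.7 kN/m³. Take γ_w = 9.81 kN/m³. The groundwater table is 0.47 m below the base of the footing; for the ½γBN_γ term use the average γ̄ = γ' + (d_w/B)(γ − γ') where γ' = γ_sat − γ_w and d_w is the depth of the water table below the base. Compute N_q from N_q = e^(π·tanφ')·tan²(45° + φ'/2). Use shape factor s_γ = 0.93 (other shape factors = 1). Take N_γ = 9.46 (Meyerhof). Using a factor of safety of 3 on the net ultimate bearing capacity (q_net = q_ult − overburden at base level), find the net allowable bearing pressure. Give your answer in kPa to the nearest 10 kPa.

N_q = e^(π·tan27°)·tan²(58.5°) = 13.2.
Effective surcharge at the founding depth q = γ·D_f = 18.4 × 2.6 = 47.84 kPa.
With d_w = 0.47 m < B, γ̄ = 9.89 + (0.47/2.3) × (18.4 − 9.89) = 11.629 kN/m³.
q_ult = q·N_q + 0.5·γ·B·N_γ·s_γ
     = 47.84 × 13.199 + 0.5 × 11.629 × 2.3 × 9.46 × 0.93
     = 631.45 + 117.66 = 749.1 kPa.
q_net = 749.1 − 47.84 = 701.26 kPa.
q_all(net) = 701.26 / 3 = 233.75 kPa.

q_all(net) ≈ 230 kPa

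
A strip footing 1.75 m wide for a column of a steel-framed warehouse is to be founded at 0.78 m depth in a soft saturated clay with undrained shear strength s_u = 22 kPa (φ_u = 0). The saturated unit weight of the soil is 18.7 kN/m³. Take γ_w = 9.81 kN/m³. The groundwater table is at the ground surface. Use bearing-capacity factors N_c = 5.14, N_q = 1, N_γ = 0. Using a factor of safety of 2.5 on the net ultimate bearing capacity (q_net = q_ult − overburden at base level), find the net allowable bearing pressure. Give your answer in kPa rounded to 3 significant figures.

Water table at ground surface, so effective unit weight γ' = 18.7 − 9.81 = 8.89 kN/m³ is used throughout; overburden q = 8.89 × 0.78 = 6.9342 kPa.
Cohesion term c·N_c = 22 × 5.14 = 113.08 kPa; surcharge term q·N_q = 6.9342 × 1 = 6.9342 kPa.
q_ult = 113.08 + 6.9342 = 120.01 kPa.
q_net = 120.01 − 6.9342 = 113.08 kPa.
q_all(net) = 113.08 / 2.5 = 45.232 kPa.

q_all(net) ≈ 45.2 kPa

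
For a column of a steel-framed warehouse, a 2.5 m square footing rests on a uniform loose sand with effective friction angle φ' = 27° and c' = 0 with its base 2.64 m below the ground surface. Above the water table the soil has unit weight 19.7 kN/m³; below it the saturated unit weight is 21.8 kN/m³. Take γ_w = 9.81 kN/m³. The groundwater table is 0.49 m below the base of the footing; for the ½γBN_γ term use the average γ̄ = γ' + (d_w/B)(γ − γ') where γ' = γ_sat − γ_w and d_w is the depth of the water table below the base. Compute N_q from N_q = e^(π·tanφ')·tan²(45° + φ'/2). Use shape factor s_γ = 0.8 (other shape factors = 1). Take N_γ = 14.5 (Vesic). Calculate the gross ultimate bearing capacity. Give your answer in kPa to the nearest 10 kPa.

tan27° = 0.5095, so N_q = e^(π×0.5095)·tan²(58.5°) = 4.957 × 2.663 = 13.2.
Effective surcharge at the founding depth q = γ·D_f = 19.7 × 2.64 = 52.008 kPa.
With d_w = 0.49 m < B, γ̄ = 11.99 + (0.49/2.5) × (19.7 − 11.99) = 13.501 kN/m³.
q_ult = q·N_q + 0.5·γ·B·N_γ·s_γ
     = 52.008 × 13.199 + 0.5 × 13.501 × 2.5 × 14.5 × 0.8
     = 686.46 + 195.77 = 882.23 kPa.

q_ult ≈ 880 kPa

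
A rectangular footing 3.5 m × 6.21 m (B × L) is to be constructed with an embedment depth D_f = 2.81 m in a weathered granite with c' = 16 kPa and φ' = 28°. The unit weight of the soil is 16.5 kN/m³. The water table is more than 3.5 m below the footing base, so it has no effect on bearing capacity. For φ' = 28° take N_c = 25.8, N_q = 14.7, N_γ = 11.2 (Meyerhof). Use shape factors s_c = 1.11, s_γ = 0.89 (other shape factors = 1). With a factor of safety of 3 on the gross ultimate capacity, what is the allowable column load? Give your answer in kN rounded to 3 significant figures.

P_all ≈ 10300 kN

Overburden at base level: q = 16.5 × 2.81 = 46.365 kPa.
Cohesion term c·N_c·s_c = 16 × 25.8 × 1.11 = 458.21 kPa; surcharge term q·N_q = 46.365 × 14.7 = 681.57 kPa; self-weight term 0.5·γ·B·N_γ·s_γ = 0.5 × 16.5 × 3.5 × 11.2 × 0.89 = 287.83 kPa.
q_ult = 458.21 + 681.57 + 287.83 = 1427.6 kPa.
Gross allowable pressure q_all = 1427.6 / 3 = 475.87 kPa.
Footing area = 21.735 m², so allowable column load = 475.87 × 21.735 = 10343 kN.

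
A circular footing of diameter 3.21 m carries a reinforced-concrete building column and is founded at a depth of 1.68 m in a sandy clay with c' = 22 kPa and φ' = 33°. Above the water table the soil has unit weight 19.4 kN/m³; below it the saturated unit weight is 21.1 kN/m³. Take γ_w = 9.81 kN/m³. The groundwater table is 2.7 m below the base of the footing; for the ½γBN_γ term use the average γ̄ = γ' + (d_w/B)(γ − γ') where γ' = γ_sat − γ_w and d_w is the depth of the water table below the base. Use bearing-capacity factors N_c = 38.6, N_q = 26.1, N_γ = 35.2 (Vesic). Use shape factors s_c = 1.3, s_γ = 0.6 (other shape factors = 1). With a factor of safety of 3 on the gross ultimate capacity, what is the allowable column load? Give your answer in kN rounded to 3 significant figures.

P_all ≈ 6930 kN

Overburden at base level: q = 19.4 × 1.68 = 32.592 kPa.
The water table is 2.7 m below the base (< B = 3.21 m), so the ½γBN_γ term uses γ̄ = γ' + (d_w/B)(γ − γ') = 11.29 + (2.7/3.21)(19.4 − 11.29) = 18.111 kN/m³.
Cohesion term c·N_c·s_c = 22 × 38.6 × 1.3 = 1104 kPa; surcharge term q·N_q = 32.592 × 26.1 = 850.65 kPa; self-weight term 0.5·γ·B·N_γ·s_γ = 0.5 × 18.111 × 3.21 × 35.2 × 0.6 = 613.94 kPa.
q_ult = 1104 + 850.65 + 613.94 = 2568.5 kPa.
Gross allowable pressure q_all = 2568.5 / 3 = 856.18 kPa.
Footing area = 8.0928 m², so allowable column load = 856.18 × 8.0928 = 6928.9 kN.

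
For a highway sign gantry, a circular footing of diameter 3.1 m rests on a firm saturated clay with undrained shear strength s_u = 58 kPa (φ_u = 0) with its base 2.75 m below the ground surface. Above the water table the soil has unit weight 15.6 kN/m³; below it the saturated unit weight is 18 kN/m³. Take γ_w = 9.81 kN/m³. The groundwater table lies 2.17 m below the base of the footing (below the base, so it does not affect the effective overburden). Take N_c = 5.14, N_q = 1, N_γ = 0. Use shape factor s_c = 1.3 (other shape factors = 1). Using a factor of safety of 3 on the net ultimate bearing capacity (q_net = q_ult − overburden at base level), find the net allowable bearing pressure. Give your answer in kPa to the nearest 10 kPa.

q_all(net) ≈ 130 kPa

Overburden at base level: q = 15.6 × 2.75 = 42.9 kPa.
Cohesion term c·N_c·s_c = 58 × 5.14 × 1.3 = 387.56 kPa; surcharge term q·N_q = 42.9 × 1 = 42.9 kPa.
q_ult = 387.56 + 42.9 = 430.46 kPa.
q_net = 430.46 − 42.9 = 387.56 kPa.
q_all(net) = 387.56 / 3 = 129.19 kPa.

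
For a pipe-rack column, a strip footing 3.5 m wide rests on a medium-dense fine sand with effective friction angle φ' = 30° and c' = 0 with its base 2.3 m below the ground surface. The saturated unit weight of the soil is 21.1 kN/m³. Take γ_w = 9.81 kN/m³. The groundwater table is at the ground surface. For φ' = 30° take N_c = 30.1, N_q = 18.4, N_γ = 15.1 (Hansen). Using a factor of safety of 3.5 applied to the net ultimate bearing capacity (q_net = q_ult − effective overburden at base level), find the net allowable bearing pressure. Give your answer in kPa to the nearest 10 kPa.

γ' = 21.1 − 9.81 = 11.29 kN/m³ (submerged throughout). q = 11.29 × 2.3 = 25.967 kPa; the same γ' applies in the ½γBN_γ term.
q·N_q = 25.967 × 18.4 = 477.79 kPa
0.5·γ·B·N_γ = 0.5 × 11.29 × 3.5 × 15.1 = 298.34 kPa
q_ult = 477.79 + 298.34 = 776.13 kPa.
Net ultimate: q_net = 776.13 − 25.967 = 750.16 kPa.
q_all(net) = 750.16 / 3.5 = 214.33 kPa.

q_all(net) ≈ 210 kPa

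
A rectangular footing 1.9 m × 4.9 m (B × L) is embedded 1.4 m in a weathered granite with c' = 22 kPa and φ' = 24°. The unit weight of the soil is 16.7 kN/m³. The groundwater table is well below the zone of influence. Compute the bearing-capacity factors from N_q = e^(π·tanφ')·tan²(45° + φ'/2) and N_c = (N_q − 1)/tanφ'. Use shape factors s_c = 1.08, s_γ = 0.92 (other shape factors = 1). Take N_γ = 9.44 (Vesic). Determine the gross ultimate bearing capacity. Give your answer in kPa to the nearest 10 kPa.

q_ult ≈ 820 kPa

tan24° = 0.4452, so N_q = e^(π×0.4452)·tan²(57°) = 4.05 × 2.371 = 9.6.
N_c = (9.6 − 1)/tan24° = 19.32.
q = γ·D_f = 16.7 × 1.4 = 23.38 kPa.
c·N_c·s_c = 22 × 19.324 × 1.08 = 459.13 kPa
q·N_q = 23.38 × 9.6034 = 224.53 kPa
0.5·γ·B·N_γ·s_γ = 0.5 × 16.7 × 1.9 × 9.44 × 0.92 = 137.78 kPa
q_ult = 459.13 + 224.53 + 137.78 = 821.44 kPa.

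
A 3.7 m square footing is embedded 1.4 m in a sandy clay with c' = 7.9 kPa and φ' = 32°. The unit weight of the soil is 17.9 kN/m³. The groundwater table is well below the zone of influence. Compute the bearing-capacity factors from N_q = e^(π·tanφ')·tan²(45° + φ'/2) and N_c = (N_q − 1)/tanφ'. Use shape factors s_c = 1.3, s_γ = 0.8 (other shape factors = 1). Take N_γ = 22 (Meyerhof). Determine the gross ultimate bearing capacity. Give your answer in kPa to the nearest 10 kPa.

q_ult ≈ 1530 kPa

tan32° = 0.6249, so N_q = e^(π×0.6249)·tan²(61°) = 7.121 × 3.255 = 23.18.
N_c = (23.18 − 1)/tan32° = 35.49.
q = γ·D_f = 17.9 × 1.4 = 25.06 kPa.
c·N_c·s_c = 7.9 × 35.49 × 1.3 = 364.48 kPa
q·N_q = 25.06 × 23.177 = 580.81 kPa
0.5·γ·B·N_γ·s_γ = 0.5 × 17.9 × 3.7 × 22 × 0.8 = 582.82 kPa
q_ult = 364.48 + 580.81 + 582.82 = 1528.1 kPa.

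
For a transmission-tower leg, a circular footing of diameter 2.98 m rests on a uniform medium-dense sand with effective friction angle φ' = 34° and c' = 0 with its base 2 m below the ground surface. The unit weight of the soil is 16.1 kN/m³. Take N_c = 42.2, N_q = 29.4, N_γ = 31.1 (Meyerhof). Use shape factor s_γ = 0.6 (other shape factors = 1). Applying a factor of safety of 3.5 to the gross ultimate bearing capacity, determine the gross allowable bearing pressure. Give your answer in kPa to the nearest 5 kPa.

q = γ·D_f = 16.1 × 2 = 32.2 kPa.
q·N_q = 32.2 × 29.4 = 946.68 kPa
0.5·γ·B·N_γ·s_γ = 0.5 × 16.1 × 2.98 × 31.1 × 0.6 = 447.63 kPa
q_ult = 946.68 + 447.63 = 1394.3 kPa.
q_all = q_ult / FS = 1394.3 / 3.5 = 398.38 kPa.

q_all ≈ 400 kPa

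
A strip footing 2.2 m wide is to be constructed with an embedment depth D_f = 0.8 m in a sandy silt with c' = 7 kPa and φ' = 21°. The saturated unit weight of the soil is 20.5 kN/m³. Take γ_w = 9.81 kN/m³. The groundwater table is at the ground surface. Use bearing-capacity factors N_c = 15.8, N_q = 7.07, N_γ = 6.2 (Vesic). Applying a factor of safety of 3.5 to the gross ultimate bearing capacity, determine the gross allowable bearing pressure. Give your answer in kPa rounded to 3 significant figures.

γ' = 20.5 − 9.81 = 10.69 kN/m³ (submerged throughout). q = 10.69 × 0.8 = 8.552 kPa; the same γ' applies in the ½γBN_γ term.
c·N_c = 7 × 15.8 = 110.6 kPa
q·N_q = 8.552 × 7.07 = 60.463 kPa
0.5·γ·B·N_γ = 0.5 × 10.69 × 2.2 × 6.2 = 72.906 kPa
q_ult = 110.6 + 60.463 + 72.906 = 243.97 kPa.
q_all = q_ult / FS = 243.97 / 3.5 = 69.705 kPa.

q_all ≈ 69.7 kPa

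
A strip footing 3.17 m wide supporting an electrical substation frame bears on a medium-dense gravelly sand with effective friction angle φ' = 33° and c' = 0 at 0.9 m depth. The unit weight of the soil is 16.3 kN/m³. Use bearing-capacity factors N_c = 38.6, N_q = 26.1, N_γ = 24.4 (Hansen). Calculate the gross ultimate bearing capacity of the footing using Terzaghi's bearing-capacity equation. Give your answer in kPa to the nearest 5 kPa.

q_ult ≈ 1015 kPa

q = γ·D_f = 16.3 × 0.9 = 14.67 kPa.
q·N_q = 14.67 × 26.1 = 382.89 kPa
0.5·γ·B·N_γ = 0.5 × 16.3 × 3.17 × 24.4 = 630.39 kPa
q_ult = 382.89 + 630.39 = 1013.3 kPa.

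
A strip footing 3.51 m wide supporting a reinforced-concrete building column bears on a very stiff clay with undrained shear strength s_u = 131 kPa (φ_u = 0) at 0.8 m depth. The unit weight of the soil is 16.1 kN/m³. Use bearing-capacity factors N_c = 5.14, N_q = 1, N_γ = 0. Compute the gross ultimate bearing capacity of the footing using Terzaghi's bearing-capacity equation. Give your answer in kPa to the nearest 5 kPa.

q_ult ≈ 685 kPa

q = γ·D_f = 16.1 × 0.8 = 12.88 kPa.
c·N_c = 131 × 5.14 = 673.34 kPa
q·N_q = 12.88 × 1 = 12.88 kPa
q_ult = 673.34 + 12.88 = 686.22 kPa.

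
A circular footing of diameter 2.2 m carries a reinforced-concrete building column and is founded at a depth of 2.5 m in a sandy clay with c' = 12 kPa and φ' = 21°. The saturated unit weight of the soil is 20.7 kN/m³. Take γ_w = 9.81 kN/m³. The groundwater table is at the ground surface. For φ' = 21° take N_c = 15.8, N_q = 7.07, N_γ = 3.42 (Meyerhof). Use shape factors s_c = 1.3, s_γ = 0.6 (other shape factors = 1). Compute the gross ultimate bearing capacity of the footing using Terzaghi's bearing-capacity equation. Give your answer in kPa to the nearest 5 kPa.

γ' = 20.7 − 9.81 = 10.89 kN/m³ (submerged throughout). q = 10.89 × 2.5 = 27.225 kPa; the same γ' applies in the ½γBN_γ term.
c·N_c·s_c = 12 × 15.8 × 1.3 = 246.48 kPa
q·N_q = 27.225 × 7.07 = 192.48 kPa
0.5·γ·B·N_γ·s_γ = 0.5 × 10.89 × 2.2 × 3.42 × 0.6 = 24.581 kPa
q_ult = 246.48 + 192.48 + 24.581 = 463.54 kPa.

q_ult ≈ 465 kPa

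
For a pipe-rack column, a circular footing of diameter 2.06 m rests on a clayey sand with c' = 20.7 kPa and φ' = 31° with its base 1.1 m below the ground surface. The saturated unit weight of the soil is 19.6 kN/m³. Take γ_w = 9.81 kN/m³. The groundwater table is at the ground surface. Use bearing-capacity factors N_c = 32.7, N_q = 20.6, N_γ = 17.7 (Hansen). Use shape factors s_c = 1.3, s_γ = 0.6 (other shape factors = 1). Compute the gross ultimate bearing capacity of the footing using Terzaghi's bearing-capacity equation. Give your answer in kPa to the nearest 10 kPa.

q_ult ≈ 1210 kPa

γ' = 19.6 − 9.81 = 9.79 kN/m³ (submerged throughout). q = 9.79 × 1.1 = 10.769 kPa; the same γ' applies in the ½γBN_γ term.
c·N_c·s_c = 20.7 × 32.7 × 1.3 = 879.96 kPa
q·N_q = 10.769 × 20.6 = 221.84 kPa
0.5·γ·B·N_γ·s_γ = 0.5 × 9.79 × 2.06 × 17.7 × 0.6 = 107.09 kPa
q_ult = 879.96 + 221.84 + 107.09 = 1208.9 kPa.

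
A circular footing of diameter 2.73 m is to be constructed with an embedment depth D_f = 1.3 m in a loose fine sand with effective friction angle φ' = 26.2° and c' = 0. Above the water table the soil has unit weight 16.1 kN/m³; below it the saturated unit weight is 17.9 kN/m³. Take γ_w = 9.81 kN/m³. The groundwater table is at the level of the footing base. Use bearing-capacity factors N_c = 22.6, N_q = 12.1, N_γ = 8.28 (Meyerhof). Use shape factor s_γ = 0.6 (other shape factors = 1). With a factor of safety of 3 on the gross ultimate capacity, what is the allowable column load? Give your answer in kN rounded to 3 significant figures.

Overburden at base level: q = 16.1 × 1.3 = 20.93 kPa.
Below the base the soil is submerged, so the ½γBN_γ term uses γ' = 17.9 − 9.81 = 8.09 kN/m³.
Surcharge term q·N_q = 20.93 × 12.1 = 253.25 kPa; self-weight term 0.5·γ·B·N_γ·s_γ = 0.5 × 8.09 × 2.73 × 8.28 × 0.6 = 54.861 kPa.
q_ult = 253.25 + 54.861 = 308.11 kPa.
Gross allowable pressure q_all = 308.11 / 3 = 102.7 kPa.
Footing area = 5.8535 m², so allowable column load = 102.7 × 5.8535 = 601.18 kN.

P_all ≈ 601 kN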